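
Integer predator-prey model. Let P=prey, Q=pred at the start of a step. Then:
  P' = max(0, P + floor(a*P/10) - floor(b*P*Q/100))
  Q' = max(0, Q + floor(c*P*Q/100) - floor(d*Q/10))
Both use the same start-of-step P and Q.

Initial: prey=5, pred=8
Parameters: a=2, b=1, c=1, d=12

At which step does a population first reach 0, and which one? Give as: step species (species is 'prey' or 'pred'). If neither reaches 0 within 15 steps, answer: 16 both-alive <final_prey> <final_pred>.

Answer: 1 pred

Derivation:
Step 1: prey: 5+1-0=6; pred: 8+0-9=0
First extinction: pred at step 1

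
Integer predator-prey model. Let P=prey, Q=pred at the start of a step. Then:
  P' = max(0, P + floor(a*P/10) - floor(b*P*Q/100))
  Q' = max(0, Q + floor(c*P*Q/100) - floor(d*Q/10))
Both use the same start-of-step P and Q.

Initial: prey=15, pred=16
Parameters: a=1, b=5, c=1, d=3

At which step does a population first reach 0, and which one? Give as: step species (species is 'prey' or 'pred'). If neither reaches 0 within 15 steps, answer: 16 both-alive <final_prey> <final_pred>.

Step 1: prey: 15+1-12=4; pred: 16+2-4=14
Step 2: prey: 4+0-2=2; pred: 14+0-4=10
Step 3: prey: 2+0-1=1; pred: 10+0-3=7
Step 4: prey: 1+0-0=1; pred: 7+0-2=5
Step 5: prey: 1+0-0=1; pred: 5+0-1=4
Step 6: prey: 1+0-0=1; pred: 4+0-1=3
Step 7: prey: 1+0-0=1; pred: 3+0-0=3
Steps 8-15: state stable at prey=1, pred=3 (no change)
No extinction within 15 steps

Answer: 16 both-alive 1 3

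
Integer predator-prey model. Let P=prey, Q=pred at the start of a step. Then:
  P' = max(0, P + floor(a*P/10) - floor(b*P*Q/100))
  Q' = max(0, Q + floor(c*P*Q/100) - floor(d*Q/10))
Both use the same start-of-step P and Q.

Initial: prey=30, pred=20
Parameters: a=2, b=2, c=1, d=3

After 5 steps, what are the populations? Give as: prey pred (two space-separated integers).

Answer: 13 11

Derivation:
Step 1: prey: 30+6-12=24; pred: 20+6-6=20
Step 2: prey: 24+4-9=19; pred: 20+4-6=18
Step 3: prey: 19+3-6=16; pred: 18+3-5=16
Step 4: prey: 16+3-5=14; pred: 16+2-4=14
Step 5: prey: 14+2-3=13; pred: 14+1-4=11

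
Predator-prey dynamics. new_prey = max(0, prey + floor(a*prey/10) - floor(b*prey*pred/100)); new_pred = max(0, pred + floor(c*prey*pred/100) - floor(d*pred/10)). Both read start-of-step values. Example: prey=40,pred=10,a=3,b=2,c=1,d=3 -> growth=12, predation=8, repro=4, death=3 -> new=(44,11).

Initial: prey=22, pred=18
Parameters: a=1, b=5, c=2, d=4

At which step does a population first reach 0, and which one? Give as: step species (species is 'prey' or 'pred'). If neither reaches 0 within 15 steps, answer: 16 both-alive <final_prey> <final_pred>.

Step 1: prey: 22+2-19=5; pred: 18+7-7=18
Step 2: prey: 5+0-4=1; pred: 18+1-7=12
Step 3: prey: 1+0-0=1; pred: 12+0-4=8
Step 4: prey: 1+0-0=1; pred: 8+0-3=5
Step 5: prey: 1+0-0=1; pred: 5+0-2=3
Step 6: prey: 1+0-0=1; pred: 3+0-1=2
Step 7: prey: 1+0-0=1; pred: 2+0-0=2
Steps 8-15: state stable at prey=1, pred=2 (no change)
No extinction within 15 steps

Answer: 16 both-alive 1 2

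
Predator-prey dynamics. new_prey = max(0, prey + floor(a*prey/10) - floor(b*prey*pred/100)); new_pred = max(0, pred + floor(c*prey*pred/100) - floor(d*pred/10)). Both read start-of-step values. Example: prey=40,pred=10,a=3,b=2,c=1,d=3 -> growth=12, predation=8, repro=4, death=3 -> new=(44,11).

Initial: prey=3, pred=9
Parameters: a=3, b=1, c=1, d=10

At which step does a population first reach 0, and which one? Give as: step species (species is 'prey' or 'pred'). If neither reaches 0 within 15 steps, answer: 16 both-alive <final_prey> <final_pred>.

Step 1: prey: 3+0-0=3; pred: 9+0-9=0
First extinction: pred at step 1

Answer: 1 pred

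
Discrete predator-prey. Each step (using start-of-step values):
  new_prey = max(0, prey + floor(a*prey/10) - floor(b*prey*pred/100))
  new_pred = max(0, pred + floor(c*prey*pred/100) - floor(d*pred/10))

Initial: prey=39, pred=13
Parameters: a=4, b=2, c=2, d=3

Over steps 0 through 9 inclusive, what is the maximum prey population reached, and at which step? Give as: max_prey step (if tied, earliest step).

Step 1: prey: 39+15-10=44; pred: 13+10-3=20
Step 2: prey: 44+17-17=44; pred: 20+17-6=31
Step 3: prey: 44+17-27=34; pred: 31+27-9=49
Step 4: prey: 34+13-33=14; pred: 49+33-14=68
Step 5: prey: 14+5-19=0; pred: 68+19-20=67
Step 6: prey: 0+0-0=0; pred: 67+0-20=47
Step 7: prey: 0+0-0=0; pred: 47+0-14=33
Step 8: prey: 0+0-0=0; pred: 33+0-9=24
Step 9: prey: 0+0-0=0; pred: 24+0-7=17
Max prey = 44 at step 1

Answer: 44 1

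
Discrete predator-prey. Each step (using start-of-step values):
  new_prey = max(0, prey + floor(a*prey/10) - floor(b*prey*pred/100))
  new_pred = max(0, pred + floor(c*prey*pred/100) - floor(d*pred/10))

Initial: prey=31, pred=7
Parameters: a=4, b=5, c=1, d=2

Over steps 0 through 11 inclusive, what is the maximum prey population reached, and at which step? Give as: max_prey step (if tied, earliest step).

Step 1: prey: 31+12-10=33; pred: 7+2-1=8
Step 2: prey: 33+13-13=33; pred: 8+2-1=9
Step 3: prey: 33+13-14=32; pred: 9+2-1=10
Step 4: prey: 32+12-16=28; pred: 10+3-2=11
Step 5: prey: 28+11-15=24; pred: 11+3-2=12
Step 6: prey: 24+9-14=19; pred: 12+2-2=12
Step 7: prey: 19+7-11=15; pred: 12+2-2=12
Step 8: prey: 15+6-9=12; pred: 12+1-2=11
Step 9: prey: 12+4-6=10; pred: 11+1-2=10
Step 10: prey: 10+4-5=9; pred: 10+1-2=9
Step 11: prey: 9+3-4=8; pred: 9+0-1=8
Max prey = 33 at step 1

Answer: 33 1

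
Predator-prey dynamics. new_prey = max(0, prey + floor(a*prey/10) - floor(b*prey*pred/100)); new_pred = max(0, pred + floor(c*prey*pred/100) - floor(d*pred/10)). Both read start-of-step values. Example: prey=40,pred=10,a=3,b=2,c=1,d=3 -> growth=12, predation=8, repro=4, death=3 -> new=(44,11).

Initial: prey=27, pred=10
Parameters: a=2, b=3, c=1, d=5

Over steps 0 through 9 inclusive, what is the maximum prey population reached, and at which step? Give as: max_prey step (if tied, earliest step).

Answer: 57 9

Derivation:
Step 1: prey: 27+5-8=24; pred: 10+2-5=7
Step 2: prey: 24+4-5=23; pred: 7+1-3=5
Step 3: prey: 23+4-3=24; pred: 5+1-2=4
Step 4: prey: 24+4-2=26; pred: 4+0-2=2
Step 5: prey: 26+5-1=30; pred: 2+0-1=1
Step 6: prey: 30+6-0=36; pred: 1+0-0=1
Step 7: prey: 36+7-1=42; pred: 1+0-0=1
Step 8: prey: 42+8-1=49; pred: 1+0-0=1
Step 9: prey: 49+9-1=57; pred: 1+0-0=1
Max prey = 57 at step 9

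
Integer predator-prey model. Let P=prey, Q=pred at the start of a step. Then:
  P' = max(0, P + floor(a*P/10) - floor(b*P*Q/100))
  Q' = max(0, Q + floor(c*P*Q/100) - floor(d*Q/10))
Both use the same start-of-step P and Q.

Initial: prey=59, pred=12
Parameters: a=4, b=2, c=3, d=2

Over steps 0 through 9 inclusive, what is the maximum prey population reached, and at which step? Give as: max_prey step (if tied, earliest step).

Answer: 68 1

Derivation:
Step 1: prey: 59+23-14=68; pred: 12+21-2=31
Step 2: prey: 68+27-42=53; pred: 31+63-6=88
Step 3: prey: 53+21-93=0; pred: 88+139-17=210
Step 4: prey: 0+0-0=0; pred: 210+0-42=168
Step 5: prey: 0+0-0=0; pred: 168+0-33=135
Step 6: prey: 0+0-0=0; pred: 135+0-27=108
Step 7: prey: 0+0-0=0; pred: 108+0-21=87
Step 8: prey: 0+0-0=0; pred: 87+0-17=70
Step 9: prey: 0+0-0=0; pred: 70+0-14=56
Max prey = 68 at step 1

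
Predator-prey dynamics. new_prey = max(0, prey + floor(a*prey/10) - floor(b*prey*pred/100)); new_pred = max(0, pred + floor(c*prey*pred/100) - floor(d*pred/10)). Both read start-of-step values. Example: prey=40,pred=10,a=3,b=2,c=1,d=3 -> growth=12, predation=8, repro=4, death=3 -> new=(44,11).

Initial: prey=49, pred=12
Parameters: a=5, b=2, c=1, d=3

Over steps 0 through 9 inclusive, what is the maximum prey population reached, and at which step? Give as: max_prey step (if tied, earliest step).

Answer: 87 3

Derivation:
Step 1: prey: 49+24-11=62; pred: 12+5-3=14
Step 2: prey: 62+31-17=76; pred: 14+8-4=18
Step 3: prey: 76+38-27=87; pred: 18+13-5=26
Step 4: prey: 87+43-45=85; pred: 26+22-7=41
Step 5: prey: 85+42-69=58; pred: 41+34-12=63
Step 6: prey: 58+29-73=14; pred: 63+36-18=81
Step 7: prey: 14+7-22=0; pred: 81+11-24=68
Step 8: prey: 0+0-0=0; pred: 68+0-20=48
Step 9: prey: 0+0-0=0; pred: 48+0-14=34
Max prey = 87 at step 3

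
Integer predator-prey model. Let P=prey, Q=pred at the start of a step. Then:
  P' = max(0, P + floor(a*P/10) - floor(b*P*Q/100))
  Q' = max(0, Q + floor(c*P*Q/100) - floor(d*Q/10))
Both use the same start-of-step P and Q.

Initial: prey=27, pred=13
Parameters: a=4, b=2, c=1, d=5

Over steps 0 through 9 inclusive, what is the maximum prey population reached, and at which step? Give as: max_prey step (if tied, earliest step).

Answer: 176 9

Derivation:
Step 1: prey: 27+10-7=30; pred: 13+3-6=10
Step 2: prey: 30+12-6=36; pred: 10+3-5=8
Step 3: prey: 36+14-5=45; pred: 8+2-4=6
Step 4: prey: 45+18-5=58; pred: 6+2-3=5
Step 5: prey: 58+23-5=76; pred: 5+2-2=5
Step 6: prey: 76+30-7=99; pred: 5+3-2=6
Step 7: prey: 99+39-11=127; pred: 6+5-3=8
Step 8: prey: 127+50-20=157; pred: 8+10-4=14
Step 9: prey: 157+62-43=176; pred: 14+21-7=28
Max prey = 176 at step 9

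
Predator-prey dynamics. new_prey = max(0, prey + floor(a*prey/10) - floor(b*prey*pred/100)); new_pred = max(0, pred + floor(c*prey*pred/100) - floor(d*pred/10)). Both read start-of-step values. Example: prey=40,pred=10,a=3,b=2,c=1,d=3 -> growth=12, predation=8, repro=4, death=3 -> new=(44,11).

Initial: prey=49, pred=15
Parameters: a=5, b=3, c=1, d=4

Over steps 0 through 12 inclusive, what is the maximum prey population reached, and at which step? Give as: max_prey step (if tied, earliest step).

Step 1: prey: 49+24-22=51; pred: 15+7-6=16
Step 2: prey: 51+25-24=52; pred: 16+8-6=18
Step 3: prey: 52+26-28=50; pred: 18+9-7=20
Step 4: prey: 50+25-30=45; pred: 20+10-8=22
Step 5: prey: 45+22-29=38; pred: 22+9-8=23
Step 6: prey: 38+19-26=31; pred: 23+8-9=22
Step 7: prey: 31+15-20=26; pred: 22+6-8=20
Step 8: prey: 26+13-15=24; pred: 20+5-8=17
Step 9: prey: 24+12-12=24; pred: 17+4-6=15
Step 10: prey: 24+12-10=26; pred: 15+3-6=12
Step 11: prey: 26+13-9=30; pred: 12+3-4=11
Step 12: prey: 30+15-9=36; pred: 11+3-4=10
Max prey = 52 at step 2

Answer: 52 2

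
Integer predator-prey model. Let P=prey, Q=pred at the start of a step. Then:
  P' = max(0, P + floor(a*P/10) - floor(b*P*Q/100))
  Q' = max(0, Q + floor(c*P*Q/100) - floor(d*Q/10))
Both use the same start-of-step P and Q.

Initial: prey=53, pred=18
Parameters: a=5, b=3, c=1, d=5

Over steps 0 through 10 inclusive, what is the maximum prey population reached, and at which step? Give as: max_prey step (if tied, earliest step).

Answer: 58 9

Derivation:
Step 1: prey: 53+26-28=51; pred: 18+9-9=18
Step 2: prey: 51+25-27=49; pred: 18+9-9=18
Step 3: prey: 49+24-26=47; pred: 18+8-9=17
Step 4: prey: 47+23-23=47; pred: 17+7-8=16
Step 5: prey: 47+23-22=48; pred: 16+7-8=15
Step 6: prey: 48+24-21=51; pred: 15+7-7=15
Step 7: prey: 51+25-22=54; pred: 15+7-7=15
Step 8: prey: 54+27-24=57; pred: 15+8-7=16
Step 9: prey: 57+28-27=58; pred: 16+9-8=17
Step 10: prey: 58+29-29=58; pred: 17+9-8=18
Max prey = 58 at step 9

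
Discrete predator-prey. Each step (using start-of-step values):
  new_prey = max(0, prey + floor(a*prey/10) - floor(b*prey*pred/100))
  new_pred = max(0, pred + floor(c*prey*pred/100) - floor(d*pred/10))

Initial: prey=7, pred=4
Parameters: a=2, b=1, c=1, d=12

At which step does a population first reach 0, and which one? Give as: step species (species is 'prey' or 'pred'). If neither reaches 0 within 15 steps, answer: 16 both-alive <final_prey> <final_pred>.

Answer: 1 pred

Derivation:
Step 1: prey: 7+1-0=8; pred: 4+0-4=0
First extinction: pred at step 1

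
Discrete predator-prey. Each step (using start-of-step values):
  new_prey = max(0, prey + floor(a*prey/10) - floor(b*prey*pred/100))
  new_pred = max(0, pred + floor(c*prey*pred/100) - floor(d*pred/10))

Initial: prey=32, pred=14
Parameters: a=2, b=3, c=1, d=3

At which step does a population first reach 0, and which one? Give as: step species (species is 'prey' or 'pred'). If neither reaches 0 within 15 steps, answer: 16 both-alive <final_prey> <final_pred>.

Step 1: prey: 32+6-13=25; pred: 14+4-4=14
Step 2: prey: 25+5-10=20; pred: 14+3-4=13
Step 3: prey: 20+4-7=17; pred: 13+2-3=12
Step 4: prey: 17+3-6=14; pred: 12+2-3=11
Step 5: prey: 14+2-4=12; pred: 11+1-3=9
Step 6: prey: 12+2-3=11; pred: 9+1-2=8
Step 7: prey: 11+2-2=11; pred: 8+0-2=6
Step 8: prey: 11+2-1=12; pred: 6+0-1=5
Step 9: prey: 12+2-1=13; pred: 5+0-1=4
Step 10: prey: 13+2-1=14; pred: 4+0-1=3
Step 11: prey: 14+2-1=15; pred: 3+0-0=3
Step 12: prey: 15+3-1=17; pred: 3+0-0=3
Step 13: prey: 17+3-1=19; pred: 3+0-0=3
Step 14: prey: 19+3-1=21; pred: 3+0-0=3
Step 15: prey: 21+4-1=24; pred: 3+0-0=3
No extinction within 15 steps

Answer: 16 both-alive 24 3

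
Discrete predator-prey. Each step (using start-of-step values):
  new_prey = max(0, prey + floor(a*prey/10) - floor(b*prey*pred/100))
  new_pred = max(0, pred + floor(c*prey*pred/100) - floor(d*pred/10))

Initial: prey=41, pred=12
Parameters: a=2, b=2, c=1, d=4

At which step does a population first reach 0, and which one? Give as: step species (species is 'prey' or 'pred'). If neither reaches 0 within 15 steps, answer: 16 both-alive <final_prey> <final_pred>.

Step 1: prey: 41+8-9=40; pred: 12+4-4=12
Step 2: prey: 40+8-9=39; pred: 12+4-4=12
Step 3: prey: 39+7-9=37; pred: 12+4-4=12
Step 4: prey: 37+7-8=36; pred: 12+4-4=12
Step 5: prey: 36+7-8=35; pred: 12+4-4=12
Step 6: prey: 35+7-8=34; pred: 12+4-4=12
Step 7: prey: 34+6-8=32; pred: 12+4-4=12
Step 8: prey: 32+6-7=31; pred: 12+3-4=11
Step 9: prey: 31+6-6=31; pred: 11+3-4=10
Step 10: prey: 31+6-6=31; pred: 10+3-4=9
Step 11: prey: 31+6-5=32; pred: 9+2-3=8
Step 12: prey: 32+6-5=33; pred: 8+2-3=7
Step 13: prey: 33+6-4=35; pred: 7+2-2=7
Step 14: prey: 35+7-4=38; pred: 7+2-2=7
Step 15: prey: 38+7-5=40; pred: 7+2-2=7
No extinction within 15 steps

Answer: 16 both-alive 40 7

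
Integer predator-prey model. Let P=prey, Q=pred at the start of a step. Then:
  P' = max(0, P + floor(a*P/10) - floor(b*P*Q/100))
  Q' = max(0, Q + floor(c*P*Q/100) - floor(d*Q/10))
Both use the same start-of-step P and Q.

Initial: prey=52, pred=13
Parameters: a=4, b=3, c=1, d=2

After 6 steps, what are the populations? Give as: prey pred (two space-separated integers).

Answer: 4 28

Derivation:
Step 1: prey: 52+20-20=52; pred: 13+6-2=17
Step 2: prey: 52+20-26=46; pred: 17+8-3=22
Step 3: prey: 46+18-30=34; pred: 22+10-4=28
Step 4: prey: 34+13-28=19; pred: 28+9-5=32
Step 5: prey: 19+7-18=8; pred: 32+6-6=32
Step 6: prey: 8+3-7=4; pred: 32+2-6=28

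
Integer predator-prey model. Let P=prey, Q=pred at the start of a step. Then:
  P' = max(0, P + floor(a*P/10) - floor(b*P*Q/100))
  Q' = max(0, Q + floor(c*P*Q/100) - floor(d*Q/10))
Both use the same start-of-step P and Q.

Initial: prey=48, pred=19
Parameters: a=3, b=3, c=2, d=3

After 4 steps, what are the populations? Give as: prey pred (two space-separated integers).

Answer: 0 30

Derivation:
Step 1: prey: 48+14-27=35; pred: 19+18-5=32
Step 2: prey: 35+10-33=12; pred: 32+22-9=45
Step 3: prey: 12+3-16=0; pred: 45+10-13=42
Step 4: prey: 0+0-0=0; pred: 42+0-12=30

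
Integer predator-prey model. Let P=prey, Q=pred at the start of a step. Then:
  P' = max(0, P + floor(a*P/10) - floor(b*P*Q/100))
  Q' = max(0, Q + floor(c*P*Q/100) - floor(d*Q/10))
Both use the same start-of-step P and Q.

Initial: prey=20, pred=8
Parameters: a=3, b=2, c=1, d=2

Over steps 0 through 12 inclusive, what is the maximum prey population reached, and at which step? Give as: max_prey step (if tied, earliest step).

Step 1: prey: 20+6-3=23; pred: 8+1-1=8
Step 2: prey: 23+6-3=26; pred: 8+1-1=8
Step 3: prey: 26+7-4=29; pred: 8+2-1=9
Step 4: prey: 29+8-5=32; pred: 9+2-1=10
Step 5: prey: 32+9-6=35; pred: 10+3-2=11
Step 6: prey: 35+10-7=38; pred: 11+3-2=12
Step 7: prey: 38+11-9=40; pred: 12+4-2=14
Step 8: prey: 40+12-11=41; pred: 14+5-2=17
Step 9: prey: 41+12-13=40; pred: 17+6-3=20
Step 10: prey: 40+12-16=36; pred: 20+8-4=24
Step 11: prey: 36+10-17=29; pred: 24+8-4=28
Step 12: prey: 29+8-16=21; pred: 28+8-5=31
Max prey = 41 at step 8

Answer: 41 8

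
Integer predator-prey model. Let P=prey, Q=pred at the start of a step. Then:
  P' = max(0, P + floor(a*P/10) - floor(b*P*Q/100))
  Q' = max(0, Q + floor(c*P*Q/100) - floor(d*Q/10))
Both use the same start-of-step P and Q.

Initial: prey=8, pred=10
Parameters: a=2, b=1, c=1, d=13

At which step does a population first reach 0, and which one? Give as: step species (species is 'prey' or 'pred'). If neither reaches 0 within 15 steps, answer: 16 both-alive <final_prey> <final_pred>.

Answer: 1 pred

Derivation:
Step 1: prey: 8+1-0=9; pred: 10+0-13=0
First extinction: pred at step 1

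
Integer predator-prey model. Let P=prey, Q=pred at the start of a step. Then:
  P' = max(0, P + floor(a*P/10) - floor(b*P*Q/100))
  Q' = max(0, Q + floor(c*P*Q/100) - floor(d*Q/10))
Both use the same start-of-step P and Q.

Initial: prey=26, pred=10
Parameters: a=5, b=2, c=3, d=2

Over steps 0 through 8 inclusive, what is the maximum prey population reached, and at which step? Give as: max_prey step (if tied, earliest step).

Step 1: prey: 26+13-5=34; pred: 10+7-2=15
Step 2: prey: 34+17-10=41; pred: 15+15-3=27
Step 3: prey: 41+20-22=39; pred: 27+33-5=55
Step 4: prey: 39+19-42=16; pred: 55+64-11=108
Step 5: prey: 16+8-34=0; pred: 108+51-21=138
Step 6: prey: 0+0-0=0; pred: 138+0-27=111
Step 7: prey: 0+0-0=0; pred: 111+0-22=89
Step 8: prey: 0+0-0=0; pred: 89+0-17=72
Max prey = 41 at step 2

Answer: 41 2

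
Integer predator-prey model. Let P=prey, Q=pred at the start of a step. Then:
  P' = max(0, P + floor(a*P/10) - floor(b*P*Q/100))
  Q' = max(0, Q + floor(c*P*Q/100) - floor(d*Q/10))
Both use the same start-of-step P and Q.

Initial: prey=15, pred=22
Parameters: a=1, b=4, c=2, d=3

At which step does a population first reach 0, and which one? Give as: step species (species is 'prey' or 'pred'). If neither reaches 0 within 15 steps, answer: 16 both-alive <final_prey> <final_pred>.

Answer: 16 both-alive 1 3

Derivation:
Step 1: prey: 15+1-13=3; pred: 22+6-6=22
Step 2: prey: 3+0-2=1; pred: 22+1-6=17
Step 3: prey: 1+0-0=1; pred: 17+0-5=12
Step 4: prey: 1+0-0=1; pred: 12+0-3=9
Step 5: prey: 1+0-0=1; pred: 9+0-2=7
Step 6: prey: 1+0-0=1; pred: 7+0-2=5
Step 7: prey: 1+0-0=1; pred: 5+0-1=4
Step 8: prey: 1+0-0=1; pred: 4+0-1=3
Step 9: prey: 1+0-0=1; pred: 3+0-0=3
Steps 10-15: state stable at prey=1, pred=3 (no change)
No extinction within 15 steps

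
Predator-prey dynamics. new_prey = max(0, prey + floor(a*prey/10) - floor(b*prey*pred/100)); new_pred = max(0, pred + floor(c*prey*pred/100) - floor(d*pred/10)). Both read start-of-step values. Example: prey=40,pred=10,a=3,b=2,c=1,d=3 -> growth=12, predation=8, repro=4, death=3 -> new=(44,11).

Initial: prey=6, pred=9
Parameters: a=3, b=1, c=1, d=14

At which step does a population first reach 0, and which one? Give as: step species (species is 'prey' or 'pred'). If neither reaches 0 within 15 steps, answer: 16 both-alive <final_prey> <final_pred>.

Step 1: prey: 6+1-0=7; pred: 9+0-12=0
First extinction: pred at step 1

Answer: 1 pred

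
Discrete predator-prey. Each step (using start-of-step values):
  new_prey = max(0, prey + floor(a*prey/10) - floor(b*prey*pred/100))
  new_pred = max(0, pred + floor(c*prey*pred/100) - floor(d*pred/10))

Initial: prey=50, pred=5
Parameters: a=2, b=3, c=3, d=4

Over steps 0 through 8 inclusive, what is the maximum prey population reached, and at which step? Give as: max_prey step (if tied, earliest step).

Answer: 53 1

Derivation:
Step 1: prey: 50+10-7=53; pred: 5+7-2=10
Step 2: prey: 53+10-15=48; pred: 10+15-4=21
Step 3: prey: 48+9-30=27; pred: 21+30-8=43
Step 4: prey: 27+5-34=0; pred: 43+34-17=60
Step 5: prey: 0+0-0=0; pred: 60+0-24=36
Step 6: prey: 0+0-0=0; pred: 36+0-14=22
Step 7: prey: 0+0-0=0; pred: 22+0-8=14
Step 8: prey: 0+0-0=0; pred: 14+0-5=9
Max prey = 53 at step 1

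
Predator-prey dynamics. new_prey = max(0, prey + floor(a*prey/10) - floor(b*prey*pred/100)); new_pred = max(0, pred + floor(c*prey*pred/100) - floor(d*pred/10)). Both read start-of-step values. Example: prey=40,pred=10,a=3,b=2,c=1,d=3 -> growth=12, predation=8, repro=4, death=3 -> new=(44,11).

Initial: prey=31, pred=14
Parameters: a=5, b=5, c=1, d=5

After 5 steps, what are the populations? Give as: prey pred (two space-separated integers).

Answer: 45 3

Derivation:
Step 1: prey: 31+15-21=25; pred: 14+4-7=11
Step 2: prey: 25+12-13=24; pred: 11+2-5=8
Step 3: prey: 24+12-9=27; pred: 8+1-4=5
Step 4: prey: 27+13-6=34; pred: 5+1-2=4
Step 5: prey: 34+17-6=45; pred: 4+1-2=3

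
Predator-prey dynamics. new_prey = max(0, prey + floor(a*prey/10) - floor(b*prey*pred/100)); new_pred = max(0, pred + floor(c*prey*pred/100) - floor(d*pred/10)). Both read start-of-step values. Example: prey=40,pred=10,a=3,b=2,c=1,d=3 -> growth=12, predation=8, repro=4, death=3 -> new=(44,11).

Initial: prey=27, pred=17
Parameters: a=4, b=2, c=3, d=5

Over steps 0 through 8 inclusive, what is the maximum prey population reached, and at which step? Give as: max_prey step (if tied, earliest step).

Answer: 28 1

Derivation:
Step 1: prey: 27+10-9=28; pred: 17+13-8=22
Step 2: prey: 28+11-12=27; pred: 22+18-11=29
Step 3: prey: 27+10-15=22; pred: 29+23-14=38
Step 4: prey: 22+8-16=14; pred: 38+25-19=44
Step 5: prey: 14+5-12=7; pred: 44+18-22=40
Step 6: prey: 7+2-5=4; pred: 40+8-20=28
Step 7: prey: 4+1-2=3; pred: 28+3-14=17
Step 8: prey: 3+1-1=3; pred: 17+1-8=10
Max prey = 28 at step 1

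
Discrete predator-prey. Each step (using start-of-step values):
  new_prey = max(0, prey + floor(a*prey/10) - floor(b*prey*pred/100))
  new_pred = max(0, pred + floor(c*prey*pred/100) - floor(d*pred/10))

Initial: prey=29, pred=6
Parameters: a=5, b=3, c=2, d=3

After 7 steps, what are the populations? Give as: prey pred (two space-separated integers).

Step 1: prey: 29+14-5=38; pred: 6+3-1=8
Step 2: prey: 38+19-9=48; pred: 8+6-2=12
Step 3: prey: 48+24-17=55; pred: 12+11-3=20
Step 4: prey: 55+27-33=49; pred: 20+22-6=36
Step 5: prey: 49+24-52=21; pred: 36+35-10=61
Step 6: prey: 21+10-38=0; pred: 61+25-18=68
Step 7: prey: 0+0-0=0; pred: 68+0-20=48

Answer: 0 48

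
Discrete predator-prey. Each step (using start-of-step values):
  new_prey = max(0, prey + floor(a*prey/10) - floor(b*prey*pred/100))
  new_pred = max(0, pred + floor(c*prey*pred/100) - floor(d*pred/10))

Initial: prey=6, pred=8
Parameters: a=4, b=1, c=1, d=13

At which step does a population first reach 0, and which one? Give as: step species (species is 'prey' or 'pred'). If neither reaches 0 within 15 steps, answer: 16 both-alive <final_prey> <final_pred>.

Step 1: prey: 6+2-0=8; pred: 8+0-10=0
First extinction: pred at step 1

Answer: 1 pred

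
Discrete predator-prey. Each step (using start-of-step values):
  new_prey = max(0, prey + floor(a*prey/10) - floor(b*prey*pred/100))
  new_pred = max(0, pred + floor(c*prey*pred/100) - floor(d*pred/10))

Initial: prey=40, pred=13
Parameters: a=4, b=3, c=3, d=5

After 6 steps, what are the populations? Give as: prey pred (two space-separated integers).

Answer: 0 10

Derivation:
Step 1: prey: 40+16-15=41; pred: 13+15-6=22
Step 2: prey: 41+16-27=30; pred: 22+27-11=38
Step 3: prey: 30+12-34=8; pred: 38+34-19=53
Step 4: prey: 8+3-12=0; pred: 53+12-26=39
Step 5: prey: 0+0-0=0; pred: 39+0-19=20
Step 6: prey: 0+0-0=0; pred: 20+0-10=10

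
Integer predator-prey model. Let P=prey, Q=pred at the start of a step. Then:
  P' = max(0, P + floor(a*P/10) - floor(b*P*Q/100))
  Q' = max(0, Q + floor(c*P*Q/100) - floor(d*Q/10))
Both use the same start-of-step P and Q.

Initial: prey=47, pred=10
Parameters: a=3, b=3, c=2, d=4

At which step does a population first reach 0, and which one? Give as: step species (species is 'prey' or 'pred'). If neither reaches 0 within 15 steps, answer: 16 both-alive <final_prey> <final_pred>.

Step 1: prey: 47+14-14=47; pred: 10+9-4=15
Step 2: prey: 47+14-21=40; pred: 15+14-6=23
Step 3: prey: 40+12-27=25; pred: 23+18-9=32
Step 4: prey: 25+7-24=8; pred: 32+16-12=36
Step 5: prey: 8+2-8=2; pred: 36+5-14=27
Step 6: prey: 2+0-1=1; pred: 27+1-10=18
Step 7: prey: 1+0-0=1; pred: 18+0-7=11
Step 8: prey: 1+0-0=1; pred: 11+0-4=7
Step 9: prey: 1+0-0=1; pred: 7+0-2=5
Step 10: prey: 1+0-0=1; pred: 5+0-2=3
Step 11: prey: 1+0-0=1; pred: 3+0-1=2
Step 12: prey: 1+0-0=1; pred: 2+0-0=2
Steps 13-15: state stable at prey=1, pred=2 (no change)
No extinction within 15 steps

Answer: 16 both-alive 1 2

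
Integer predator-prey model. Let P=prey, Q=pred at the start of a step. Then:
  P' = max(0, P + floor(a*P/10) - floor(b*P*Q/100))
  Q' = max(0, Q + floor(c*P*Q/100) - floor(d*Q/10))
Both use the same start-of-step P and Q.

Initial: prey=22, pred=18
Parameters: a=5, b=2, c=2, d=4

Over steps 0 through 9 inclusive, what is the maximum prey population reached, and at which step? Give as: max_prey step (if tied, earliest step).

Answer: 34 4

Derivation:
Step 1: prey: 22+11-7=26; pred: 18+7-7=18
Step 2: prey: 26+13-9=30; pred: 18+9-7=20
Step 3: prey: 30+15-12=33; pred: 20+12-8=24
Step 4: prey: 33+16-15=34; pred: 24+15-9=30
Step 5: prey: 34+17-20=31; pred: 30+20-12=38
Step 6: prey: 31+15-23=23; pred: 38+23-15=46
Step 7: prey: 23+11-21=13; pred: 46+21-18=49
Step 8: prey: 13+6-12=7; pred: 49+12-19=42
Step 9: prey: 7+3-5=5; pred: 42+5-16=31
Max prey = 34 at step 4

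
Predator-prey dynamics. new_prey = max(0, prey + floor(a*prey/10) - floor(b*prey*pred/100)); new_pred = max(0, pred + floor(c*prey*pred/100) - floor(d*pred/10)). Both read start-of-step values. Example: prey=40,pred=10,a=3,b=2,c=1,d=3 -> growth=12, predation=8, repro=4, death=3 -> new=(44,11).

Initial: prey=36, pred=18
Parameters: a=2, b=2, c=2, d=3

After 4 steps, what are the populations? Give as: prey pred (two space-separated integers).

Step 1: prey: 36+7-12=31; pred: 18+12-5=25
Step 2: prey: 31+6-15=22; pred: 25+15-7=33
Step 3: prey: 22+4-14=12; pred: 33+14-9=38
Step 4: prey: 12+2-9=5; pred: 38+9-11=36

Answer: 5 36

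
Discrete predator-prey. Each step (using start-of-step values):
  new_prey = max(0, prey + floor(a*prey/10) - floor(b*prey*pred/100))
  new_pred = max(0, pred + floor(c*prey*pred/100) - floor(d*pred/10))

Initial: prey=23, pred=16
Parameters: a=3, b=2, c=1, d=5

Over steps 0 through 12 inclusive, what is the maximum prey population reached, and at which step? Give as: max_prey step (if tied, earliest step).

Step 1: prey: 23+6-7=22; pred: 16+3-8=11
Step 2: prey: 22+6-4=24; pred: 11+2-5=8
Step 3: prey: 24+7-3=28; pred: 8+1-4=5
Step 4: prey: 28+8-2=34; pred: 5+1-2=4
Step 5: prey: 34+10-2=42; pred: 4+1-2=3
Step 6: prey: 42+12-2=52; pred: 3+1-1=3
Step 7: prey: 52+15-3=64; pred: 3+1-1=3
Step 8: prey: 64+19-3=80; pred: 3+1-1=3
Step 9: prey: 80+24-4=100; pred: 3+2-1=4
Step 10: prey: 100+30-8=122; pred: 4+4-2=6
Step 11: prey: 122+36-14=144; pred: 6+7-3=10
Step 12: prey: 144+43-28=159; pred: 10+14-5=19
Max prey = 159 at step 12

Answer: 159 12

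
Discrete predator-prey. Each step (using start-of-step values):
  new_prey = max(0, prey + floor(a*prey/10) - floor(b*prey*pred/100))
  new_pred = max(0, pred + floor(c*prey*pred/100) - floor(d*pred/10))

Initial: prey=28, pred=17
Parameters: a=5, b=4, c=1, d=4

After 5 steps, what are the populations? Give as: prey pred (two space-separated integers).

Step 1: prey: 28+14-19=23; pred: 17+4-6=15
Step 2: prey: 23+11-13=21; pred: 15+3-6=12
Step 3: prey: 21+10-10=21; pred: 12+2-4=10
Step 4: prey: 21+10-8=23; pred: 10+2-4=8
Step 5: prey: 23+11-7=27; pred: 8+1-3=6

Answer: 27 6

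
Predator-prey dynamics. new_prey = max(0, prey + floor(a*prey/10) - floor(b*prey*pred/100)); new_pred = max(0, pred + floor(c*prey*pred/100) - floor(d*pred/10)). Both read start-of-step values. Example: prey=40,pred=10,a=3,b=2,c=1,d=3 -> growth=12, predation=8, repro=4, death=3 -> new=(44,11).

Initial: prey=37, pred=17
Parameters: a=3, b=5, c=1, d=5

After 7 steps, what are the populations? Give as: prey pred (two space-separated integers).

Answer: 14 1

Derivation:
Step 1: prey: 37+11-31=17; pred: 17+6-8=15
Step 2: prey: 17+5-12=10; pred: 15+2-7=10
Step 3: prey: 10+3-5=8; pred: 10+1-5=6
Step 4: prey: 8+2-2=8; pred: 6+0-3=3
Step 5: prey: 8+2-1=9; pred: 3+0-1=2
Step 6: prey: 9+2-0=11; pred: 2+0-1=1
Step 7: prey: 11+3-0=14; pred: 1+0-0=1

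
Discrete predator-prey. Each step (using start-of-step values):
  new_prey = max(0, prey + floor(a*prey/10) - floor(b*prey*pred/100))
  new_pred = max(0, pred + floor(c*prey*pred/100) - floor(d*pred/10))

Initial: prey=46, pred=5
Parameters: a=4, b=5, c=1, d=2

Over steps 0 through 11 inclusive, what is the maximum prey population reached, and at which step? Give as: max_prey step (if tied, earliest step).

Answer: 59 2

Derivation:
Step 1: prey: 46+18-11=53; pred: 5+2-1=6
Step 2: prey: 53+21-15=59; pred: 6+3-1=8
Step 3: prey: 59+23-23=59; pred: 8+4-1=11
Step 4: prey: 59+23-32=50; pred: 11+6-2=15
Step 5: prey: 50+20-37=33; pred: 15+7-3=19
Step 6: prey: 33+13-31=15; pred: 19+6-3=22
Step 7: prey: 15+6-16=5; pred: 22+3-4=21
Step 8: prey: 5+2-5=2; pred: 21+1-4=18
Step 9: prey: 2+0-1=1; pred: 18+0-3=15
Step 10: prey: 1+0-0=1; pred: 15+0-3=12
Step 11: prey: 1+0-0=1; pred: 12+0-2=10
Max prey = 59 at step 2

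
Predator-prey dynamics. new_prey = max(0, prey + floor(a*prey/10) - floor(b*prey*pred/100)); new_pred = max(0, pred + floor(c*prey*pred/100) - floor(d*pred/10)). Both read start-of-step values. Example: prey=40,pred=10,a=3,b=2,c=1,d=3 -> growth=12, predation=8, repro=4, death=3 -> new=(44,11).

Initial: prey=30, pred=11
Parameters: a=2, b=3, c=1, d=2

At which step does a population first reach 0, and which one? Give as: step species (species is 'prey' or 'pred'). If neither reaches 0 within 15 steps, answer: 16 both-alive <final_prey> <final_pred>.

Step 1: prey: 30+6-9=27; pred: 11+3-2=12
Step 2: prey: 27+5-9=23; pred: 12+3-2=13
Step 3: prey: 23+4-8=19; pred: 13+2-2=13
Step 4: prey: 19+3-7=15; pred: 13+2-2=13
Step 5: prey: 15+3-5=13; pred: 13+1-2=12
Step 6: prey: 13+2-4=11; pred: 12+1-2=11
Step 7: prey: 11+2-3=10; pred: 11+1-2=10
Step 8: prey: 10+2-3=9; pred: 10+1-2=9
Step 9: prey: 9+1-2=8; pred: 9+0-1=8
Step 10: prey: 8+1-1=8; pred: 8+0-1=7
Step 11: prey: 8+1-1=8; pred: 7+0-1=6
Step 12: prey: 8+1-1=8; pred: 6+0-1=5
Step 13: prey: 8+1-1=8; pred: 5+0-1=4
Step 14: prey: 8+1-0=9; pred: 4+0-0=4
Step 15: prey: 9+1-1=9; pred: 4+0-0=4
No extinction within 15 steps

Answer: 16 both-alive 9 4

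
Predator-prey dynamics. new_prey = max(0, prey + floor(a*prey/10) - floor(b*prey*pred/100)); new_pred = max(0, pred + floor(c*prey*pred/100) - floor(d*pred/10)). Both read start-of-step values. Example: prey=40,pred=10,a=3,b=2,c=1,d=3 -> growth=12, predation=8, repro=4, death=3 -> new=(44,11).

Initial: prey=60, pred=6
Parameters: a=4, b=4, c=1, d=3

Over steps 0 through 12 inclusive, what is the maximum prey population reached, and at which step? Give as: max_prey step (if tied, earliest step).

Answer: 76 2

Derivation:
Step 1: prey: 60+24-14=70; pred: 6+3-1=8
Step 2: prey: 70+28-22=76; pred: 8+5-2=11
Step 3: prey: 76+30-33=73; pred: 11+8-3=16
Step 4: prey: 73+29-46=56; pred: 16+11-4=23
Step 5: prey: 56+22-51=27; pred: 23+12-6=29
Step 6: prey: 27+10-31=6; pred: 29+7-8=28
Step 7: prey: 6+2-6=2; pred: 28+1-8=21
Step 8: prey: 2+0-1=1; pred: 21+0-6=15
Step 9: prey: 1+0-0=1; pred: 15+0-4=11
Step 10: prey: 1+0-0=1; pred: 11+0-3=8
Step 11: prey: 1+0-0=1; pred: 8+0-2=6
Step 12: prey: 1+0-0=1; pred: 6+0-1=5
Max prey = 76 at step 2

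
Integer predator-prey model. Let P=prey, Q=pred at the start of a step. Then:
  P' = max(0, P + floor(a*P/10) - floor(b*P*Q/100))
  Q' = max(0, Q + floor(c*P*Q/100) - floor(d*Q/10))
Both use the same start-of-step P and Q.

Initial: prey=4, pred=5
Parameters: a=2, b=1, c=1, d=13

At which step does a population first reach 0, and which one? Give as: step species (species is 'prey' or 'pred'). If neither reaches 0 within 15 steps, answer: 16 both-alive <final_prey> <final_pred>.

Answer: 1 pred

Derivation:
Step 1: prey: 4+0-0=4; pred: 5+0-6=0
First extinction: pred at step 1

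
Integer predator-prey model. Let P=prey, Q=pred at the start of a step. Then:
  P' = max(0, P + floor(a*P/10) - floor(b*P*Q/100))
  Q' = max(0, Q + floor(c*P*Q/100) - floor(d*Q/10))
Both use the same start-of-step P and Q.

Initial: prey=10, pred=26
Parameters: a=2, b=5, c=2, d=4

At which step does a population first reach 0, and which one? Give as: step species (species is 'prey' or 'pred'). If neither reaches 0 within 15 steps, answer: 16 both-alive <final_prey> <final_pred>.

Step 1: prey: 10+2-13=0; pred: 26+5-10=21
First extinction: prey at step 1

Answer: 1 prey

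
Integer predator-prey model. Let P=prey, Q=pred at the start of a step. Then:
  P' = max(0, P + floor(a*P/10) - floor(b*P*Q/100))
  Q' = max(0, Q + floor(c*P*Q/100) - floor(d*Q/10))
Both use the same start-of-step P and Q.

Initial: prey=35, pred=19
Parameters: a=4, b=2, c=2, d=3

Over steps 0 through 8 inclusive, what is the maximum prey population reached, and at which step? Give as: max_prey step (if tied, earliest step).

Answer: 36 1

Derivation:
Step 1: prey: 35+14-13=36; pred: 19+13-5=27
Step 2: prey: 36+14-19=31; pred: 27+19-8=38
Step 3: prey: 31+12-23=20; pred: 38+23-11=50
Step 4: prey: 20+8-20=8; pred: 50+20-15=55
Step 5: prey: 8+3-8=3; pred: 55+8-16=47
Step 6: prey: 3+1-2=2; pred: 47+2-14=35
Step 7: prey: 2+0-1=1; pred: 35+1-10=26
Step 8: prey: 1+0-0=1; pred: 26+0-7=19
Max prey = 36 at step 1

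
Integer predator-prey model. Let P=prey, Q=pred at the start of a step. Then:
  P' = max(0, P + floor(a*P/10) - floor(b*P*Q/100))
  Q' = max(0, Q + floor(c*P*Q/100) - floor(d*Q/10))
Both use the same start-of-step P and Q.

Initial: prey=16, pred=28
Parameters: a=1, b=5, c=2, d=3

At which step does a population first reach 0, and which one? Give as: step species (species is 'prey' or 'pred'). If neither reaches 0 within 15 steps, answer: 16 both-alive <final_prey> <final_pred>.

Answer: 1 prey

Derivation:
Step 1: prey: 16+1-22=0; pred: 28+8-8=28
First extinction: prey at step 1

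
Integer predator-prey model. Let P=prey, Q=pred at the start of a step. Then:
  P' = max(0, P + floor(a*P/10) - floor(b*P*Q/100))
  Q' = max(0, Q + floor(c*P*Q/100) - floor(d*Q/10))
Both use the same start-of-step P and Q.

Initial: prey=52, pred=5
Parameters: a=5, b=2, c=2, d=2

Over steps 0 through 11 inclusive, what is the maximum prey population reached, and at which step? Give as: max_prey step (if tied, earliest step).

Answer: 104 3

Derivation:
Step 1: prey: 52+26-5=73; pred: 5+5-1=9
Step 2: prey: 73+36-13=96; pred: 9+13-1=21
Step 3: prey: 96+48-40=104; pred: 21+40-4=57
Step 4: prey: 104+52-118=38; pred: 57+118-11=164
Step 5: prey: 38+19-124=0; pred: 164+124-32=256
Step 6: prey: 0+0-0=0; pred: 256+0-51=205
Step 7: prey: 0+0-0=0; pred: 205+0-41=164
Step 8: prey: 0+0-0=0; pred: 164+0-32=132
Step 9: prey: 0+0-0=0; pred: 132+0-26=106
Step 10: prey: 0+0-0=0; pred: 106+0-21=85
Step 11: prey: 0+0-0=0; pred: 85+0-17=68
Max prey = 104 at step 3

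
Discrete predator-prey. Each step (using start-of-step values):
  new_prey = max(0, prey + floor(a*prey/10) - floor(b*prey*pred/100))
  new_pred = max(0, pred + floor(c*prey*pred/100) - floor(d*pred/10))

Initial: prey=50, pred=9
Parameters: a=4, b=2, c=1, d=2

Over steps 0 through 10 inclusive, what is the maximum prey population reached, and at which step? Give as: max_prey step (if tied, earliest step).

Answer: 75 3

Derivation:
Step 1: prey: 50+20-9=61; pred: 9+4-1=12
Step 2: prey: 61+24-14=71; pred: 12+7-2=17
Step 3: prey: 71+28-24=75; pred: 17+12-3=26
Step 4: prey: 75+30-39=66; pred: 26+19-5=40
Step 5: prey: 66+26-52=40; pred: 40+26-8=58
Step 6: prey: 40+16-46=10; pred: 58+23-11=70
Step 7: prey: 10+4-14=0; pred: 70+7-14=63
Step 8: prey: 0+0-0=0; pred: 63+0-12=51
Step 9: prey: 0+0-0=0; pred: 51+0-10=41
Step 10: prey: 0+0-0=0; pred: 41+0-8=33
Max prey = 75 at step 3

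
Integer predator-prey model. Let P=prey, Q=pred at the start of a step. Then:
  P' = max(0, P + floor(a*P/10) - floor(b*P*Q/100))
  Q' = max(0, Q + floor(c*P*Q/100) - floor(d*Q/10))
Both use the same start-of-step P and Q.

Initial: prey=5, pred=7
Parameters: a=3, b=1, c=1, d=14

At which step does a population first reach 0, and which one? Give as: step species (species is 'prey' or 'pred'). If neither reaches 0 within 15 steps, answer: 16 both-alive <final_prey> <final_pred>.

Answer: 1 pred

Derivation:
Step 1: prey: 5+1-0=6; pred: 7+0-9=0
First extinction: pred at step 1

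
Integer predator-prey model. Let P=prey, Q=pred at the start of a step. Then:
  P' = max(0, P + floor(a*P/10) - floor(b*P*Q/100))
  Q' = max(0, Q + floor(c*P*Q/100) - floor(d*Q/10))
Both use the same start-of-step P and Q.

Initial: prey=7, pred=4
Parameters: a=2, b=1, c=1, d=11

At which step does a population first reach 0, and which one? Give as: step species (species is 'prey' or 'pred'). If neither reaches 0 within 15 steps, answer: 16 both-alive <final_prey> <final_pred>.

Step 1: prey: 7+1-0=8; pred: 4+0-4=0
First extinction: pred at step 1

Answer: 1 pred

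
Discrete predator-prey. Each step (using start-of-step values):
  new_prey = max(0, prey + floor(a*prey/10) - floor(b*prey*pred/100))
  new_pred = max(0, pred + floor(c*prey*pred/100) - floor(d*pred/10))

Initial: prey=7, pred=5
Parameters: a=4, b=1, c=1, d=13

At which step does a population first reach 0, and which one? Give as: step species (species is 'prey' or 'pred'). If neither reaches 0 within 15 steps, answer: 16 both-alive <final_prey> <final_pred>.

Answer: 1 pred

Derivation:
Step 1: prey: 7+2-0=9; pred: 5+0-6=0
First extinction: pred at step 1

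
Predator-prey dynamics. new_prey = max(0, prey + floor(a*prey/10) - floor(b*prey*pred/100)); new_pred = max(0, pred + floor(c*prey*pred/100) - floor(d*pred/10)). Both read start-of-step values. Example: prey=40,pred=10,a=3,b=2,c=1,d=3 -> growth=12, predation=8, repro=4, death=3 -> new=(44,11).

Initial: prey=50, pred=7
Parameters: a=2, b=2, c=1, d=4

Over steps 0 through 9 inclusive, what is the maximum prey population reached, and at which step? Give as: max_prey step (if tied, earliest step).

Answer: 57 3

Derivation:
Step 1: prey: 50+10-7=53; pred: 7+3-2=8
Step 2: prey: 53+10-8=55; pred: 8+4-3=9
Step 3: prey: 55+11-9=57; pred: 9+4-3=10
Step 4: prey: 57+11-11=57; pred: 10+5-4=11
Step 5: prey: 57+11-12=56; pred: 11+6-4=13
Step 6: prey: 56+11-14=53; pred: 13+7-5=15
Step 7: prey: 53+10-15=48; pred: 15+7-6=16
Step 8: prey: 48+9-15=42; pred: 16+7-6=17
Step 9: prey: 42+8-14=36; pred: 17+7-6=18
Max prey = 57 at step 3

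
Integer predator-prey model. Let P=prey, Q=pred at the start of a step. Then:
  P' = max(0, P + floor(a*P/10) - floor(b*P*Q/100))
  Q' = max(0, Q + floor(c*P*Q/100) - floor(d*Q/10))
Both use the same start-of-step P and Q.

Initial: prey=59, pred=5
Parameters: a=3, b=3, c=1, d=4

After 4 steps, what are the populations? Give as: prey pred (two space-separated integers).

Step 1: prey: 59+17-8=68; pred: 5+2-2=5
Step 2: prey: 68+20-10=78; pred: 5+3-2=6
Step 3: prey: 78+23-14=87; pred: 6+4-2=8
Step 4: prey: 87+26-20=93; pred: 8+6-3=11

Answer: 93 11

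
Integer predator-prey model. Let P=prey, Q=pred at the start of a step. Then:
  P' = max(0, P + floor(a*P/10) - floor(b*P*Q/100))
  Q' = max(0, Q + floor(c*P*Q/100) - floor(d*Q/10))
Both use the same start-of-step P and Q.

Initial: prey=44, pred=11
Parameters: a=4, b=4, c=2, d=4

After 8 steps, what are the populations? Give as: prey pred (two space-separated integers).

Answer: 1 5

Derivation:
Step 1: prey: 44+17-19=42; pred: 11+9-4=16
Step 2: prey: 42+16-26=32; pred: 16+13-6=23
Step 3: prey: 32+12-29=15; pred: 23+14-9=28
Step 4: prey: 15+6-16=5; pred: 28+8-11=25
Step 5: prey: 5+2-5=2; pred: 25+2-10=17
Step 6: prey: 2+0-1=1; pred: 17+0-6=11
Step 7: prey: 1+0-0=1; pred: 11+0-4=7
Step 8: prey: 1+0-0=1; pred: 7+0-2=5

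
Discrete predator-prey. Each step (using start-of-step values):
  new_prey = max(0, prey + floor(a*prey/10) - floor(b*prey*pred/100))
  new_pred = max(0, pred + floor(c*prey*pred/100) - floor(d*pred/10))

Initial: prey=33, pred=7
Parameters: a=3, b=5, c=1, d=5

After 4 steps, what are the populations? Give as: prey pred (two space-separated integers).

Step 1: prey: 33+9-11=31; pred: 7+2-3=6
Step 2: prey: 31+9-9=31; pred: 6+1-3=4
Step 3: prey: 31+9-6=34; pred: 4+1-2=3
Step 4: prey: 34+10-5=39; pred: 3+1-1=3

Answer: 39 3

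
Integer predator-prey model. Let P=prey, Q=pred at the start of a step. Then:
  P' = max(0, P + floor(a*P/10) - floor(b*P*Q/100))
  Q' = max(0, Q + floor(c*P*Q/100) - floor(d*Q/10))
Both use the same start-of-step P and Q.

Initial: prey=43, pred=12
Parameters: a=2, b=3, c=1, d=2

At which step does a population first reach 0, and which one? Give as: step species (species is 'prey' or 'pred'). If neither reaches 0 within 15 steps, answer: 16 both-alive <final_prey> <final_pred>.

Answer: 16 both-alive 3 4

Derivation:
Step 1: prey: 43+8-15=36; pred: 12+5-2=15
Step 2: prey: 36+7-16=27; pred: 15+5-3=17
Step 3: prey: 27+5-13=19; pred: 17+4-3=18
Step 4: prey: 19+3-10=12; pred: 18+3-3=18
Step 5: prey: 12+2-6=8; pred: 18+2-3=17
Step 6: prey: 8+1-4=5; pred: 17+1-3=15
Step 7: prey: 5+1-2=4; pred: 15+0-3=12
Step 8: prey: 4+0-1=3; pred: 12+0-2=10
Step 9: prey: 3+0-0=3; pred: 10+0-2=8
Step 10: prey: 3+0-0=3; pred: 8+0-1=7
Step 11: prey: 3+0-0=3; pred: 7+0-1=6
Step 12: prey: 3+0-0=3; pred: 6+0-1=5
Step 13: prey: 3+0-0=3; pred: 5+0-1=4
Step 14: prey: 3+0-0=3; pred: 4+0-0=4
Steps 15-15: state stable at prey=3, pred=4 (no change)
No extinction within 15 steps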